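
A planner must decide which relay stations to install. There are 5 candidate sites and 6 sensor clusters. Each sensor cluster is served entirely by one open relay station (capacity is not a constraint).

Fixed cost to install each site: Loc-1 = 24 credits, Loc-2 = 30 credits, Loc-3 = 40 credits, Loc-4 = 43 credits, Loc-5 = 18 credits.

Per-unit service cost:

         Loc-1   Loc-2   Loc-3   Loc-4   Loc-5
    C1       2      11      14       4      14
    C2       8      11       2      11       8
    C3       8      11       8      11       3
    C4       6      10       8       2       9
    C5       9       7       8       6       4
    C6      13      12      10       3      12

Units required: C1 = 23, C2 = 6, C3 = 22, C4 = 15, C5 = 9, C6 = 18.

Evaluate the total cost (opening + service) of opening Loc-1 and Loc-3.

Total cost: 640

Each sensor cluster is assigned to its cheapest site among the open ones.
{Loc-1, Loc-3}: C1→Loc-1 2·23=46, C2→Loc-3 2·6=12, C3→Loc-1 8·22=176, C4→Loc-1 6·15=90, C5→Loc-3 8·9=72, C6→Loc-3 10·18=180. Service 576; fixed 64; total 640.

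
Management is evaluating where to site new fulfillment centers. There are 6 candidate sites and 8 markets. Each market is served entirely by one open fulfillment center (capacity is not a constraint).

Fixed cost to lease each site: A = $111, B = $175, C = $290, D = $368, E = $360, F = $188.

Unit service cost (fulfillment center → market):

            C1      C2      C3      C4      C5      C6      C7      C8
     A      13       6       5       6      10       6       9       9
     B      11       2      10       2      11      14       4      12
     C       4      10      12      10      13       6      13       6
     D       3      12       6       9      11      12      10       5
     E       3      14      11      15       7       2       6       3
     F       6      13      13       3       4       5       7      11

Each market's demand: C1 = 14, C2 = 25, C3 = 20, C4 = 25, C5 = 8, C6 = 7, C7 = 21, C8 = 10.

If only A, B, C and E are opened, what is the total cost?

Each market is assigned to its cheapest site among the open ones.
{A, B, C, E}: C1→E 3·14=42, C2→B 2·25=50, C3→A 5·20=100, C4→B 2·25=50, C5→E 7·8=56, C6→E 2·7=14, C7→B 4·21=84, C8→E 3·10=30. Service 426; fixed 936; total 1362.

Total cost: 1362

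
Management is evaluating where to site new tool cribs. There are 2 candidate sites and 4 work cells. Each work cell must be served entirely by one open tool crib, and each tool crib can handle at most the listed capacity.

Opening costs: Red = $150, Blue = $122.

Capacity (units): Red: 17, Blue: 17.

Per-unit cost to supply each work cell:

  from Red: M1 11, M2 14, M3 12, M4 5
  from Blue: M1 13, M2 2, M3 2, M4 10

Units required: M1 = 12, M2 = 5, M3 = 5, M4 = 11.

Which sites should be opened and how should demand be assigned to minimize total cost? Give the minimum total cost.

Open {Red, Blue}: M1→Blue 13·12=156, M2→Blue 2·5=10, M3→Red 12·5=60, M4→Red 5·11=55.
Loads: Red carries 16/17, Blue carries 17/17. Service 281; fixed 272; total 553.
Next best feasible plan costs 563.

Minimum total cost: 553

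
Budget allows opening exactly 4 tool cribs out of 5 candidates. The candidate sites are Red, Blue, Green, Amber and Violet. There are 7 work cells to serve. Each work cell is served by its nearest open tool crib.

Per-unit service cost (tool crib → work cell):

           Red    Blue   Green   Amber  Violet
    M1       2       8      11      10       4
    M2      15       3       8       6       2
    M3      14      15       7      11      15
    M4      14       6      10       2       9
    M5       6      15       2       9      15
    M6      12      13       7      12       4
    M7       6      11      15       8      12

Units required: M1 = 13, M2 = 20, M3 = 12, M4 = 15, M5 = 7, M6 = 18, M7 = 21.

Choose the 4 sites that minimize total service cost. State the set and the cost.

Choose Red, Green, Amber and Violet; total service cost 392.

With exactly 4 open, each work cell uses its cheapest among the chosen.
{Red, Green, Amber, Violet}: M1→Red 2·13=26, M2→Violet 2·20=40, M3→Green 7·12=84, M4→Amber 2·15=30, M5→Green 2·7=14, M6→Violet 4·18=72, M7→Red 6·21=126. Service cost 392.
{Red, Blue, Green, Violet}: service cost 452
{Blue, Green, Amber, Violet}: service cost 460
Among all 5 size-4 choices, {Red, Green, Amber, Violet} is lowest.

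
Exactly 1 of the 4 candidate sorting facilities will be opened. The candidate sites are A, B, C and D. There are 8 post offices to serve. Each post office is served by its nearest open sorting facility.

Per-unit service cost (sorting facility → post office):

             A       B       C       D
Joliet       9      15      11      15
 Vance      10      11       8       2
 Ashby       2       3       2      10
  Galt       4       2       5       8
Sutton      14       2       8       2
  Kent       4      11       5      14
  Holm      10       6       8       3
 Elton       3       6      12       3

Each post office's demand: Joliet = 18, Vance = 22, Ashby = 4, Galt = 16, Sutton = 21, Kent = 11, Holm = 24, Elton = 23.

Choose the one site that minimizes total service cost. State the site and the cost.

With exactly 1 open, each post office uses its cheapest among the chosen.
{D}: Joliet→D 15·18=270, Vance→D 2·22=44, Ashby→D 10·4=40, Galt→D 8·16=128, Sutton→D 2·21=42, Kent→D 14·11=154, Holm→D 3·24=72, Elton→D 3·23=69. Service cost 819.
{B}: service cost 1001
{A}: service cost 1101
Among all 4 size-1 choices, {D} is lowest.

Choose D only; total service cost 819.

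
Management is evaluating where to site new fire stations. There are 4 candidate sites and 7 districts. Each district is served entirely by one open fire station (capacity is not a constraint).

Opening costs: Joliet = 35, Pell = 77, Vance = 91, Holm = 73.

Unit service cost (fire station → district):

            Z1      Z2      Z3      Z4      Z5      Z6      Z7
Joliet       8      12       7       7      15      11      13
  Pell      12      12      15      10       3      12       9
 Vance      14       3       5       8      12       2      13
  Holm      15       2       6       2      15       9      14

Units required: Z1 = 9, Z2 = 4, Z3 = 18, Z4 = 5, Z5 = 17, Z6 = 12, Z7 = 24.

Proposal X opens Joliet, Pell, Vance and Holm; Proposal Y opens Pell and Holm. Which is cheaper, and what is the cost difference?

Proposal X is cheaper by 12.

Proposal X: {Joliet, Pell, Vance, Holm}: Z1→Joliet 8·9=72, Z2→Holm 2·4=8, Z3→Vance 5·18=90, Z4→Holm 2·5=10, Z5→Pell 3·17=51, Z6→Vance 2·12=24, Z7→Pell 9·24=216. Service 471; fixed 276; total 747.
Proposal Y: {Pell, Holm}: Z1→Pell 12·9=108, Z2→Holm 2·4=8, Z3→Holm 6·18=108, Z4→Holm 2·5=10, Z5→Pell 3·17=51, Z6→Holm 9·12=108, Z7→Pell 9·24=216. Service 609; fixed 150; total 759.
Difference: |747 − 759| = 12.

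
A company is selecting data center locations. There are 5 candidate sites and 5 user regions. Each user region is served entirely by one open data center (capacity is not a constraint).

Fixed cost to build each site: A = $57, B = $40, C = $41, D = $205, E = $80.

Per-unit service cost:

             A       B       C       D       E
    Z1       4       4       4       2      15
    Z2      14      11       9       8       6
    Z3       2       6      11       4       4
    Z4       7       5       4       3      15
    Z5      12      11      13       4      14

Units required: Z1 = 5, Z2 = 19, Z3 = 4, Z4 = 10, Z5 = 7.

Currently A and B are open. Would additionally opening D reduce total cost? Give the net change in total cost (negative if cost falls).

Current service cost with {A, B}: 364.
Adding D: each user region re-picks its cheapest; new service cost 228, saving 136.
Extra fixed cost: 205. Net change = 205 − 136 = 69.
(Totals: 461 → 530.)

No — net change +69 (cost rises by 69).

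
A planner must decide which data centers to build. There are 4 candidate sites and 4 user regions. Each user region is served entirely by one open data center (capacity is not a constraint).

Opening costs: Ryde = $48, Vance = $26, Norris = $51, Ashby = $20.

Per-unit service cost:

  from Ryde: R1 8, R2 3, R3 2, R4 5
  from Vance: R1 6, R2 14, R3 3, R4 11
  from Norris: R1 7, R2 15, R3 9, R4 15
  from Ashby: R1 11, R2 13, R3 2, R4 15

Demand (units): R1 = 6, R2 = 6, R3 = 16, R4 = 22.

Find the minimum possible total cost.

For any fixed open set, each user region goes to its cheapest open site; total = fixed + service.
{Ryde}: R1→Ryde 8·6=48, R2→Ryde 3·6=18, R3→Ryde 2·16=32, R4→Ryde 5·22=110. Service 208; fixed 48; total 256.
{Ryde, Vance}: service 196 + fixed 74 = 270
{Ryde, Ashby}: R1→Ryde 8·6=48, R2→Ryde 3·6=18, R3→Ryde 2·16=32, R4→Ryde 5·22=110. Service 208; fixed 68; total 276.
{Ryde, Vance, Norris, Ashby}: service 196 + fixed 145 = 341
No other subset beats 256.

Minimum total cost: 256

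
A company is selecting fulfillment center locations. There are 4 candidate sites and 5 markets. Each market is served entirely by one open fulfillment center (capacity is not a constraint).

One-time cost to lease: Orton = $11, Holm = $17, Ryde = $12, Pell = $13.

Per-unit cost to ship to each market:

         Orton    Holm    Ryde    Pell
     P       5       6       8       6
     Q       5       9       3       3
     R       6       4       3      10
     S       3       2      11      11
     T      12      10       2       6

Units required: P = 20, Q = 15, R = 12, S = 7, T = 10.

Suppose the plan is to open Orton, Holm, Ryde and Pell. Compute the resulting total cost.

Each market is assigned to its cheapest site among the open ones.
{Orton, Holm, Ryde, Pell}: P→Orton 5·20=100, Q→Ryde 3·15=45, R→Ryde 3·12=36, S→Holm 2·7=14, T→Ryde 2·10=20. Service 215; fixed 53; total 268.

Total cost: 268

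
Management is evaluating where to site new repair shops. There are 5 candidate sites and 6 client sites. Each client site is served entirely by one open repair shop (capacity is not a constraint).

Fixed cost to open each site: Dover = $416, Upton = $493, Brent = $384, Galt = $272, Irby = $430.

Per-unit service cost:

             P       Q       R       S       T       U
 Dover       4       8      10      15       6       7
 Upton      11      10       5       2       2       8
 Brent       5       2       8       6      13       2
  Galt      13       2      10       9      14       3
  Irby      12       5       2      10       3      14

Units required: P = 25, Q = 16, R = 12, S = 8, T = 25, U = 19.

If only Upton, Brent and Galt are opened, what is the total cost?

Each client site is assigned to its cheapest site among the open ones.
{Upton, Brent, Galt}: P→Brent 5·25=125, Q→Brent 2·16=32, R→Upton 5·12=60, S→Upton 2·8=16, T→Upton 2·25=50, U→Brent 2·19=38. Service 321; fixed 1149; total 1470.

Total cost: 1470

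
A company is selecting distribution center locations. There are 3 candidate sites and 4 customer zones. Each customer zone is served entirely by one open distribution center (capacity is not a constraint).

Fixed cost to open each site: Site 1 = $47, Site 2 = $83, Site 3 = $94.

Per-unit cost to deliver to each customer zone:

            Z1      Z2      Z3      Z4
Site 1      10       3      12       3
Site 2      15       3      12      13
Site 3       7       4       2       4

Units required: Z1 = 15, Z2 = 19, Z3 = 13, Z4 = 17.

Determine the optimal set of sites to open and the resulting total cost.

For any fixed open set, each customer zone goes to its cheapest open site; total = fixed + service.
{Site 3}: Z1→Site 3 7·15=105, Z2→Site 3 4·19=76, Z3→Site 3 2·13=26, Z4→Site 3 4·17=68. Service 275; fixed 94; total 369.
{Site 1, Site 3}: Z1→Site 3 7·15=105, Z2→Site 1 3·19=57, Z3→Site 3 2·13=26, Z4→Site 1 3·17=51. Service 239; fixed 141; total 380.
{Site 2, Site 3}: service 256 + fixed 177 = 433
{Site 1, Site 2, Site 3}: Z1→Site 3 7·15=105, Z2→Site 1 3·19=57, Z3→Site 3 2·13=26, Z4→Site 1 3·17=51. Service 239; fixed 224; total 463.
No other subset beats 369.

Open Site 3 only; minimum total cost 369.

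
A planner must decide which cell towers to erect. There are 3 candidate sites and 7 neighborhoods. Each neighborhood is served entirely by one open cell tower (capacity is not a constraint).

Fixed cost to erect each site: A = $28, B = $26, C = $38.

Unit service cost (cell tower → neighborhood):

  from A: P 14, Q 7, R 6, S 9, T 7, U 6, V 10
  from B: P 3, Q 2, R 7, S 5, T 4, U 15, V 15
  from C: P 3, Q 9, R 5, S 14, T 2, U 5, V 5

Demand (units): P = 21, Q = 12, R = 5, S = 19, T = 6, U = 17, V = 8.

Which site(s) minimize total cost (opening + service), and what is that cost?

For any fixed open set, each neighborhood goes to its cheapest open site; total = fixed + service.
{B, C}: P→B 3·21=63, Q→B 2·12=24, R→C 5·5=25, S→B 5·19=95, T→C 2·6=12, U→C 5·17=85, V→C 5·8=40. Service 344; fixed 64; total 408.
{A, B, C}: service 344 + fixed 92 = 436
{A, B}: P→B 3·21=63, Q→B 2·12=24, R→A 6·5=30, S→B 5·19=95, T→B 4·6=24, U→A 6·17=102, V→A 10·8=80. Service 418; fixed 54; total 472.
{B}: service 616 + fixed 26 = 642
No other subset beats 408.

Open B and C; minimum total cost 408.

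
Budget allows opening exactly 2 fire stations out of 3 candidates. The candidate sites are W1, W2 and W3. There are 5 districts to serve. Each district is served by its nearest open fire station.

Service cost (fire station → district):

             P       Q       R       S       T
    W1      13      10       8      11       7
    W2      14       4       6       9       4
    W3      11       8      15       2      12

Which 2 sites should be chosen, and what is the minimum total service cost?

With exactly 2 open, each district uses its cheapest among the chosen.
{W2, W3}: P→W3 11, Q→W2 4, R→W2 6, S→W3 2, T→W2 4. Service cost 27.
{W1, W2}: service cost 36
{W1, W3}: service cost 36
Among all 3 size-2 choices, {W2, W3} is lowest.

Choose W2 and W3; total service cost 27.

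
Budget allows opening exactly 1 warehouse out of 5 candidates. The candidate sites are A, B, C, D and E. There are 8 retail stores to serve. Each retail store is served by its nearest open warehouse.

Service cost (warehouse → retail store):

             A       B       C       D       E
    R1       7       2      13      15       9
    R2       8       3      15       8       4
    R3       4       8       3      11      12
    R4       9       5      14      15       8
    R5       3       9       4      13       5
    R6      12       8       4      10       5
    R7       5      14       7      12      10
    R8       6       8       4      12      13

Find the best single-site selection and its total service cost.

Choose A only; total service cost 54.

With exactly 1 open, each retail store uses its cheapest among the chosen.
{A}: R1→A 7, R2→A 8, R3→A 4, R4→A 9, R5→A 3, R6→A 12, R7→A 5, R8→A 6. Service cost 54.
{B}: service cost 57
{C}: service cost 64
Among all 5 size-1 choices, {A} is lowest.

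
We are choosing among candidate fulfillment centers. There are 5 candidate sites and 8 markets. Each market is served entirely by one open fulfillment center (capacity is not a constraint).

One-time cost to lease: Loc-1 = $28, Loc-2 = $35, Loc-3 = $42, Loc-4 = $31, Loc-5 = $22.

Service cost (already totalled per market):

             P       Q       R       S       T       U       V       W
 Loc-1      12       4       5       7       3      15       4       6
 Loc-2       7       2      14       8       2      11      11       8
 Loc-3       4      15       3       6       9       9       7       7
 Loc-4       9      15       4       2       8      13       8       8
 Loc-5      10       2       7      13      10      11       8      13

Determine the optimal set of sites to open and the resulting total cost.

For any fixed open set, each market goes to its cheapest open site; total = fixed + service.
{Loc-1}: P→Loc-1 12, Q→Loc-1 4, R→Loc-1 5, S→Loc-1 7, T→Loc-1 3, U→Loc-1 15, V→Loc-1 4, W→Loc-1 6. Service 56; fixed 28; total 84.
{Loc-5}: service 74 + fixed 22 = 96
{Loc-1, Loc-5}: service 48 + fixed 50 = 98
{Loc-1, Loc-2, Loc-3, Loc-4, Loc-5}: service 32 + fixed 158 = 190
No other subset beats 84.

Open Loc-1 only; minimum total cost 84.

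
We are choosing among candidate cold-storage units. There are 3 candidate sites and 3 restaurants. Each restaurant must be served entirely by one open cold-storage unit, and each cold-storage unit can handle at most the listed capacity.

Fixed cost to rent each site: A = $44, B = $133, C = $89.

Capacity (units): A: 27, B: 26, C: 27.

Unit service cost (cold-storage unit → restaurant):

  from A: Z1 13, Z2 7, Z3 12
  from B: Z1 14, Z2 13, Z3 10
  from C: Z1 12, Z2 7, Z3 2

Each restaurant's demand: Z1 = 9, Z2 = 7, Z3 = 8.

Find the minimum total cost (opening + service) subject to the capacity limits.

Open {C}: Z1→C 12·9=108, Z2→C 7·7=49, Z3→C 2·8=16.
Loads: C carries 24/27. Service 173; fixed 89; total 262.
Next best feasible plan costs 306.

Minimum total cost: 262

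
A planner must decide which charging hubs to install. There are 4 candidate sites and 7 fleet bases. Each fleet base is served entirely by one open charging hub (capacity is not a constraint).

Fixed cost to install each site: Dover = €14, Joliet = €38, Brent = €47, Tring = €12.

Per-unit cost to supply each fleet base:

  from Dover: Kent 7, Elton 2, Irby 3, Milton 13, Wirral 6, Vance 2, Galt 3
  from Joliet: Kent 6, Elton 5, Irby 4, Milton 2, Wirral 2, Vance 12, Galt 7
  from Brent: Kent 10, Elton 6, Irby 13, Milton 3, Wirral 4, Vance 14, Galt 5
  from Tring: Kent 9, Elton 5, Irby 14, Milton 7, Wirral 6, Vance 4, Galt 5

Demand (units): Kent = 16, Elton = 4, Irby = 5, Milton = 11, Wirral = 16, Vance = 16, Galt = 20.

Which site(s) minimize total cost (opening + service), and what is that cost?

For any fixed open set, each fleet base goes to its cheapest open site; total = fixed + service.
{Dover, Joliet}: Kent→Joliet 6·16=96, Elton→Dover 2·4=8, Irby→Dover 3·5=15, Milton→Joliet 2·11=22, Wirral→Joliet 2·16=32, Vance→Dover 2·16=32, Galt→Dover 3·20=60. Service 265; fixed 52; total 317.
{Dover, Joliet, Tring}: service 265 + fixed 64 = 329
{Dover, Joliet, Brent}: Kent→Joliet 6·16=96, Elton→Dover 2·4=8, Irby→Dover 3·5=15, Milton→Joliet 2·11=22, Wirral→Joliet 2·16=32, Vance→Dover 2·16=32, Galt→Dover 3·20=60. Service 265; fixed 99; total 364.
{Dover, Joliet, Brent, Tring}: Kent→Joliet 6·16=96, Elton→Dover 2·4=8, Irby→Dover 3·5=15, Milton→Joliet 2·11=22, Wirral→Joliet 2·16=32, Vance→Dover 2·16=32, Galt→Dover 3·20=60. Service 265; fixed 111; total 376.
No other subset beats 317.

Open Dover and Joliet; minimum total cost 317.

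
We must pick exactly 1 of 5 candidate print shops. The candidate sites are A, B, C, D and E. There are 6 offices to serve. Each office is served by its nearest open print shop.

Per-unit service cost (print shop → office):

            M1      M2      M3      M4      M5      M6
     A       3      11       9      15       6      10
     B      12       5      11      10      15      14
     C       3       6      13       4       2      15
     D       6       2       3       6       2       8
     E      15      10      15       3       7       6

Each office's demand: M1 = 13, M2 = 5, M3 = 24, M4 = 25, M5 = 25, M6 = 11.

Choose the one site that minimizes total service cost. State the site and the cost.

With exactly 1 open, each office uses its cheapest among the chosen.
{D}: M1→D 6·13=78, M2→D 2·5=10, M3→D 3·24=72, M4→D 6·25=150, M5→D 2·25=50, M6→D 8·11=88. Service cost 448.
{C}: service cost 696
{E}: service cost 921
Among all 5 size-1 choices, {D} is lowest.

Choose D only; total service cost 448.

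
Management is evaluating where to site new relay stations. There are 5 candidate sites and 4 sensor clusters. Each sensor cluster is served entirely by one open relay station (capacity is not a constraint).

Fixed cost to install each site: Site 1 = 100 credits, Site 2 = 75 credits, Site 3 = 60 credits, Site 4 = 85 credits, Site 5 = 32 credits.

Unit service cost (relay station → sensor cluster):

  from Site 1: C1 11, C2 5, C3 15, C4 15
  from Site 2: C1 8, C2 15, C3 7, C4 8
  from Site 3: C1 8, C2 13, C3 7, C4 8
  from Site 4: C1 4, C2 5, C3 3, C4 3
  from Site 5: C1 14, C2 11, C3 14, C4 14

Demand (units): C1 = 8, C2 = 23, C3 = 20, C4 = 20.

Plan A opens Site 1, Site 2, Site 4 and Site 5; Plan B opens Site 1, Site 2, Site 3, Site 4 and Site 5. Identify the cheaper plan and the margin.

Plan A is cheaper by 60.

Plan A: {Site 1, Site 2, Site 4, Site 5}: C1→Site 4 4·8=32, C2→Site 1 5·23=115, C3→Site 4 3·20=60, C4→Site 4 3·20=60. Service 267; fixed 292; total 559.
Plan B: {Site 1, Site 2, Site 3, Site 4, Site 5}: C1→Site 4 4·8=32, C2→Site 1 5·23=115, C3→Site 4 3·20=60, C4→Site 4 3·20=60. Service 267; fixed 352; total 619.
Difference: |559 − 619| = 60.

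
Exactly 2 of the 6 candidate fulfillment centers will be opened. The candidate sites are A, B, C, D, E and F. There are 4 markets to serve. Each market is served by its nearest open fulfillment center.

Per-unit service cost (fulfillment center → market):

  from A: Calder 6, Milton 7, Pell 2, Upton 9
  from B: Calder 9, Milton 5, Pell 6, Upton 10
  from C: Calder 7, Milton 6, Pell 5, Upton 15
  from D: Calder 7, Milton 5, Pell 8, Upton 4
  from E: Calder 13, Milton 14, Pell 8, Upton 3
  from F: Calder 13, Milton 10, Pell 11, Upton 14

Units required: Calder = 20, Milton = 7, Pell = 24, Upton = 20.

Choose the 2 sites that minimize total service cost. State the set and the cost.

With exactly 2 open, each market uses its cheapest among the chosen.
{A, E}: Calder→A 6·20=120, Milton→A 7·7=49, Pell→A 2·24=48, Upton→E 3·20=60. Service cost 277.
{A, D}: service cost 283
{C, E}: service cost 362
Among all 15 size-2 choices, {A, E} is lowest.

Choose A and E; total service cost 277.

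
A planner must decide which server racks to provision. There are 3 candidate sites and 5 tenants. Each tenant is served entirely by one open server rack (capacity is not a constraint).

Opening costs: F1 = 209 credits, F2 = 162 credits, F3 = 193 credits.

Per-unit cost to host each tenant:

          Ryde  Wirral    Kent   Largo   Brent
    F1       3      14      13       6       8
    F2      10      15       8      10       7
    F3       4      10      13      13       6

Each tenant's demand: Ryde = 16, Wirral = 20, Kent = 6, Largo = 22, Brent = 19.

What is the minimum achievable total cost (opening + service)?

Minimum total cost: 899

For any fixed open set, each tenant goes to its cheapest open site; total = fixed + service.
{F1}: Ryde→F1 3·16=48, Wirral→F1 14·20=280, Kent→F1 13·6=78, Largo→F1 6·22=132, Brent→F1 8·19=152. Service 690; fixed 209; total 899.
{F3}: Ryde→F3 4·16=64, Wirral→F3 10·20=200, Kent→F3 13·6=78, Largo→F3 13·22=286, Brent→F3 6·19=114. Service 742; fixed 193; total 935.
{F1, F3}: Ryde→F1 3·16=48, Wirral→F3 10·20=200, Kent→F1 13·6=78, Largo→F1 6·22=132, Brent→F3 6·19=114. Service 572; fixed 402; total 974.
{F1, F2, F3}: Ryde→F1 3·16=48, Wirral→F3 10·20=200, Kent→F2 8·6=48, Largo→F1 6·22=132, Brent→F3 6·19=114. Service 542; fixed 564; total 1106.
No other subset beats 899.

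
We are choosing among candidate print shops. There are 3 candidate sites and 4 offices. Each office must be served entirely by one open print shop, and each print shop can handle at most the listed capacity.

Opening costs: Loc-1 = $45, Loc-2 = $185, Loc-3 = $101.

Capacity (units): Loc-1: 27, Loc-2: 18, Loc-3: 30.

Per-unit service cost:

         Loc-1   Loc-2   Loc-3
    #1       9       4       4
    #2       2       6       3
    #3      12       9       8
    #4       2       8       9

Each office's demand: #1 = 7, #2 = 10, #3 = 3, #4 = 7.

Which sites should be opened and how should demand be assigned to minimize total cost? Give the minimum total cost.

Open {Loc-1}: #1→Loc-1 9·7=63, #2→Loc-1 2·10=20, #3→Loc-1 12·3=36, #4→Loc-1 2·7=14.
Loads: Loc-1 carries 27/27. Service 133; fixed 45; total 178.
Next best feasible plan costs 232.

Minimum total cost: 178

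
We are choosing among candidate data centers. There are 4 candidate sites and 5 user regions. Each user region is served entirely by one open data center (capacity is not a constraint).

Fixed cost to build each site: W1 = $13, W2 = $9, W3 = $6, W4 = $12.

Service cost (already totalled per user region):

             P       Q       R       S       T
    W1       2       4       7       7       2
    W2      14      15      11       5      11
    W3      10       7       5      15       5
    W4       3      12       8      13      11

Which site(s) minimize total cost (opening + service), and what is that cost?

Open W1 only; minimum total cost 35.

For any fixed open set, each user region goes to its cheapest open site; total = fixed + service.
{W1}: P→W1 2, Q→W1 4, R→W1 7, S→W1 7, T→W1 2. Service 22; fixed 13; total 35.
{W1, W3}: service 20 + fixed 19 = 39
{W1, W2}: P→W1 2, Q→W1 4, R→W1 7, S→W2 5, T→W1 2. Service 20; fixed 22; total 42.
{W1, W2, W3, W4}: service 18 + fixed 40 = 58
(All 15 nonempty subsets were checked; W1 only is lowest.)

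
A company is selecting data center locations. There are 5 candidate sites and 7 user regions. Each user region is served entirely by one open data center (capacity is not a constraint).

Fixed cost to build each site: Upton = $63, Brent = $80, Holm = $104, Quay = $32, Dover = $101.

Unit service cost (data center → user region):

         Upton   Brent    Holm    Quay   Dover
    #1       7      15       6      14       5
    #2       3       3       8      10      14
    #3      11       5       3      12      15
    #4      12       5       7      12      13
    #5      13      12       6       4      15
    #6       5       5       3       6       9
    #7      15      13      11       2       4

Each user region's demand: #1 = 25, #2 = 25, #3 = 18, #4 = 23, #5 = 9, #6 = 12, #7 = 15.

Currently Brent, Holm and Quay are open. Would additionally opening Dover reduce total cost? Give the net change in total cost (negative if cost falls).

Current service cost with {Brent, Holm, Quay}: 496.
Adding Dover: each user region re-picks its cheapest; new service cost 471, saving 25.
Extra fixed cost: 101. Net change = 101 − 25 = 76.
(Totals: 712 → 788.)

No — net change +76 (cost rises by 76).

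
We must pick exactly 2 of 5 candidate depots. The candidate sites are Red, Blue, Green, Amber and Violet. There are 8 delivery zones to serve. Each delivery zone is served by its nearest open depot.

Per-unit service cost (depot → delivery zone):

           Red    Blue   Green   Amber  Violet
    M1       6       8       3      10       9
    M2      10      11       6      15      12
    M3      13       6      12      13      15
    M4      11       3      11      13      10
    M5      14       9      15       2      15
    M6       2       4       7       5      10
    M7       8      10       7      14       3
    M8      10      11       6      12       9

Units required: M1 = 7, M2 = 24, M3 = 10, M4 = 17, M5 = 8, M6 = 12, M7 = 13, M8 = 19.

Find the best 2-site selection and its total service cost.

With exactly 2 open, each delivery zone uses its cheapest among the chosen.
{Blue, Green}: M1→Green 3·7=21, M2→Green 6·24=144, M3→Blue 6·10=60, M4→Blue 3·17=51, M5→Blue 9·8=72, M6→Blue 4·12=48, M7→Green 7·13=91, M8→Green 6·19=114. Service cost 601.
{Green, Amber}: service cost 753
{Blue, Violet}: service cost 761
Among all 10 size-2 choices, {Blue, Green} is lowest.

Choose Blue and Green; total service cost 601.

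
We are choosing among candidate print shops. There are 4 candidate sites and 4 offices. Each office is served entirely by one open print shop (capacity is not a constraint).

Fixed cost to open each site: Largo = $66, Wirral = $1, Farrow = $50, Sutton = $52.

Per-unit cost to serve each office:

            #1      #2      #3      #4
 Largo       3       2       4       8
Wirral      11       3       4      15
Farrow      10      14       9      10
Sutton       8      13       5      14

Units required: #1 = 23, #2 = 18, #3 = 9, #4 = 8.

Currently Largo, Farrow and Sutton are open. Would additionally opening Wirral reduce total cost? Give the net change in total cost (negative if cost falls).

Current service cost with {Largo, Farrow, Sutton}: 205.
Adding Wirral: each office re-picks its cheapest; new service cost 205, saving 0.
Extra fixed cost: 1. Net change = 1 − 0 = 1.
(Totals: 373 → 374.)

No — net change +1 (cost rises by 1).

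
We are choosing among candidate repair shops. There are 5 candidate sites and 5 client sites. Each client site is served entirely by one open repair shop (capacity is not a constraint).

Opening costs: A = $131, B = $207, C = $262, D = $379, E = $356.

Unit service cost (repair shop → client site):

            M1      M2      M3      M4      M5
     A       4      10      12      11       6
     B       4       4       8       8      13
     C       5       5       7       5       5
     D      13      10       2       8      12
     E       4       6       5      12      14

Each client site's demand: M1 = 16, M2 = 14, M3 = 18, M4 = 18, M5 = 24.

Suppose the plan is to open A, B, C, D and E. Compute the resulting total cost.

Total cost: 1701

Each client site is assigned to its cheapest site among the open ones.
{A, B, C, D, E}: M1→A 4·16=64, M2→B 4·14=56, M3→D 2·18=36, M4→C 5·18=90, M5→C 5·24=120. Service 366; fixed 1335; total 1701.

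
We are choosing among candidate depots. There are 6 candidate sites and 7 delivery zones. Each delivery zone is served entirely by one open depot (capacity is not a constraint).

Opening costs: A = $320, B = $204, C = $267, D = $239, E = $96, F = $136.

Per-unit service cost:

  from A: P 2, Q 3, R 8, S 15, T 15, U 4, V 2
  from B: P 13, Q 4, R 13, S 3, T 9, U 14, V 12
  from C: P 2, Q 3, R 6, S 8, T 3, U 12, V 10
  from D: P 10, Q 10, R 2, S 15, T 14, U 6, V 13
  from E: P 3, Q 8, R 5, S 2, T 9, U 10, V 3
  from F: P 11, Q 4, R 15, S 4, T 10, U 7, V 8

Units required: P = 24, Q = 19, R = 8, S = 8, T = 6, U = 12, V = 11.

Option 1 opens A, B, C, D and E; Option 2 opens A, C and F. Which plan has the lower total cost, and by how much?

Option 1: {A, B, C, D, E}: P→A 2·24=48, Q→A 3·19=57, R→D 2·8=16, S→E 2·8=16, T→C 3·6=18, U→A 4·12=48, V→A 2·11=22. Service 225; fixed 1126; total 1351.
Option 2: {A, C, F}: P→A 2·24=48, Q→A 3·19=57, R→C 6·8=48, S→F 4·8=32, T→C 3·6=18, U→A 4·12=48, V→A 2·11=22. Service 273; fixed 723; total 996.
Difference: |1351 − 996| = 355.

Option 2 is cheaper by 355.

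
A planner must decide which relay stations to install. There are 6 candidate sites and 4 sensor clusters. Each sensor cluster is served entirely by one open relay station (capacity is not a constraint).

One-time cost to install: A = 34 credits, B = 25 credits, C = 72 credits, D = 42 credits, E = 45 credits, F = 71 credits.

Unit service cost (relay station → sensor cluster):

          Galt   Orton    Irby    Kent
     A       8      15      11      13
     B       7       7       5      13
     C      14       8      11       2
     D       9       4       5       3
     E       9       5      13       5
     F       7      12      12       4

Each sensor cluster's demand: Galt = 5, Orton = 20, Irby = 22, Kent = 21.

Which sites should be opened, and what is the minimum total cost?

Open D only; minimum total cost 340.

For any fixed open set, each sensor cluster goes to its cheapest open site; total = fixed + service.
{D}: Galt→D 9·5=45, Orton→D 4·20=80, Irby→D 5·22=110, Kent→D 3·21=63. Service 298; fixed 42; total 340.
{B, D}: service 288 + fixed 67 = 355
{A, D}: service 293 + fixed 76 = 369
{A, B, C, D, E, F}: service 267 + fixed 289 = 556
No other subset beats 340.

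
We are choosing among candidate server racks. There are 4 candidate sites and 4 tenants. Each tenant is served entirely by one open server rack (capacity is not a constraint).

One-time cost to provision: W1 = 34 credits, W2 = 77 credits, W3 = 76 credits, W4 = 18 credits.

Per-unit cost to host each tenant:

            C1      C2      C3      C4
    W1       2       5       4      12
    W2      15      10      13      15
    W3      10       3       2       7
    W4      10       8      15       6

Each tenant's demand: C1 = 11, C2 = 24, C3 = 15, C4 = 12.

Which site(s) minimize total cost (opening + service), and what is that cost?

Open W1 and W3; minimum total cost 318.

For any fixed open set, each tenant goes to its cheapest open site; total = fixed + service.
{W1, W3}: C1→W1 2·11=22, C2→W3 3·24=72, C3→W3 2·15=30, C4→W3 7·12=84. Service 208; fixed 110; total 318.
{W1, W3, W4}: service 196 + fixed 128 = 324
{W1, W4}: C1→W1 2·11=22, C2→W1 5·24=120, C3→W1 4·15=60, C4→W4 6·12=72. Service 274; fixed 52; total 326.
{W1, W2, W3, W4}: service 196 + fixed 205 = 401
No other subset beats 318.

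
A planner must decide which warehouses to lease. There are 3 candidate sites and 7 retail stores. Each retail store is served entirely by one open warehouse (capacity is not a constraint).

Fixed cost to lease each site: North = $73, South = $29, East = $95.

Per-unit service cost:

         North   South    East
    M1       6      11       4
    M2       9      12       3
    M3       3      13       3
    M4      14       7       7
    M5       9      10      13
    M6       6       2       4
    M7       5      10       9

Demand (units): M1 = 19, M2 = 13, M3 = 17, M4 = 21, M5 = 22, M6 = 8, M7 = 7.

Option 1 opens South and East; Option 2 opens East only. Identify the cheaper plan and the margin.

Option 1 is cheaper by 53.

Option 1: {South, East}: M1→East 4·19=76, M2→East 3·13=39, M3→East 3·17=51, M4→South 7·21=147, M5→South 10·22=220, M6→South 2·8=16, M7→East 9·7=63. Service 612; fixed 124; total 736.
Option 2: {East}: M1→East 4·19=76, M2→East 3·13=39, M3→East 3·17=51, M4→East 7·21=147, M5→East 13·22=286, M6→East 4·8=32, M7→East 9·7=63. Service 694; fixed 95; total 789.
Difference: |736 − 789| = 53.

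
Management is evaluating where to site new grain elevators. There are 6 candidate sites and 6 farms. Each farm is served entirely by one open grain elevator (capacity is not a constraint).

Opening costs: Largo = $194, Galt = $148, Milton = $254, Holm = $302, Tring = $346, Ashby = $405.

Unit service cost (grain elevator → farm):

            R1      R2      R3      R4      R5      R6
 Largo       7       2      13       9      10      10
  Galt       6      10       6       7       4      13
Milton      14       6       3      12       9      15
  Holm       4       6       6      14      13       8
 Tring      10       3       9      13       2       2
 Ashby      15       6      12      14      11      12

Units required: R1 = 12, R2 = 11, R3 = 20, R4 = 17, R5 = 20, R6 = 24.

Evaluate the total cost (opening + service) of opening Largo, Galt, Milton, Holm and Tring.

Total cost: 1581

Each farm is assigned to its cheapest site among the open ones.
{Largo, Galt, Milton, Holm, Tring}: R1→Holm 4·12=48, R2→Largo 2·11=22, R3→Milton 3·20=60, R4→Galt 7·17=119, R5→Tring 2·20=40, R6→Tring 2·24=48. Service 337; fixed 1244; total 1581.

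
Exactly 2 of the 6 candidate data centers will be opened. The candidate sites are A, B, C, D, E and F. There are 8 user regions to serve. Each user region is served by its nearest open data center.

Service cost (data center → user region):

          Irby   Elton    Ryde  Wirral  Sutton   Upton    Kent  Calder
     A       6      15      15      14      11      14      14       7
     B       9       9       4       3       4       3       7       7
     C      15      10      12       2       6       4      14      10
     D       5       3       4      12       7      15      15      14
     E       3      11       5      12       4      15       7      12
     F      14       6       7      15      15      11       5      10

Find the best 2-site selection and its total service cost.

Choose B and D; total service cost 36.

With exactly 2 open, each user region uses its cheapest among the chosen.
{B, D}: Irby→D 5, Elton→D 3, Ryde→B 4, Wirral→B 3, Sutton→B 4, Upton→B 3, Kent→B 7, Calder→B 7. Service cost 36.
{B, E}: service cost 40
{B, F}: service cost 41
Among all 15 size-2 choices, {B, D} is lowest.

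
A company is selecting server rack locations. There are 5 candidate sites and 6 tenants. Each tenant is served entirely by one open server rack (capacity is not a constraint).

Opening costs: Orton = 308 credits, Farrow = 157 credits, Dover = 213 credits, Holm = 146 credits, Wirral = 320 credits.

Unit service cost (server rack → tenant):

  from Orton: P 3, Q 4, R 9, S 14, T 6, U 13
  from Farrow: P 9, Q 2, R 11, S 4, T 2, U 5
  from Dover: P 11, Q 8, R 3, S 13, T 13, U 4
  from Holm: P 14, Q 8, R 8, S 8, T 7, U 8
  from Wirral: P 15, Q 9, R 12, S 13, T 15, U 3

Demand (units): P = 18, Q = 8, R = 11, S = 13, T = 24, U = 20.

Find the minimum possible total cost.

Minimum total cost: 656

For any fixed open set, each tenant goes to its cheapest open site; total = fixed + service.
{Farrow}: P→Farrow 9·18=162, Q→Farrow 2·8=16, R→Farrow 11·11=121, S→Farrow 4·13=52, T→Farrow 2·24=48, U→Farrow 5·20=100. Service 499; fixed 157; total 656.
{Farrow, Dover}: service 391 + fixed 370 = 761
{Farrow, Holm}: service 466 + fixed 303 = 769
{Orton, Farrow, Dover, Holm, Wirral}: P→Orton 3·18=54, Q→Farrow 2·8=16, R→Dover 3·11=33, S→Farrow 4·13=52, T→Farrow 2·24=48, U→Wirral 3·20=60. Service 263; fixed 1144; total 1407.
No other subset beats 656.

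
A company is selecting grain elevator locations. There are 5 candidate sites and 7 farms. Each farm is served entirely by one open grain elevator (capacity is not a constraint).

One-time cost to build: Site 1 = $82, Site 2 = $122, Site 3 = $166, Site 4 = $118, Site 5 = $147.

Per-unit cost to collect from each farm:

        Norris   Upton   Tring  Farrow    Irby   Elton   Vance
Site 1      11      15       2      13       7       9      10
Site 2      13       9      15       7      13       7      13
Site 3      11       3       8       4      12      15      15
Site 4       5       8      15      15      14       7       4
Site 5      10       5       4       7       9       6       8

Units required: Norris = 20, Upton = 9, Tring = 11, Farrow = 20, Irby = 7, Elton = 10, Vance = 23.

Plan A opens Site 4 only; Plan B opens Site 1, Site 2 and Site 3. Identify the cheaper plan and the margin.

Plan A is cheaper by 53.

Plan A: {Site 4}: Norris→Site 4 5·20=100, Upton→Site 4 8·9=72, Tring→Site 4 15·11=165, Farrow→Site 4 15·20=300, Irby→Site 4 14·7=98, Elton→Site 4 7·10=70, Vance→Site 4 4·23=92. Service 897; fixed 118; total 1015.
Plan B: {Site 1, Site 2, Site 3}: Norris→Site 1 11·20=220, Upton→Site 3 3·9=27, Tring→Site 1 2·11=22, Farrow→Site 3 4·20=80, Irby→Site 1 7·7=49, Elton→Site 2 7·10=70, Vance→Site 1 10·23=230. Service 698; fixed 370; total 1068.
Difference: |1015 − 1068| = 53.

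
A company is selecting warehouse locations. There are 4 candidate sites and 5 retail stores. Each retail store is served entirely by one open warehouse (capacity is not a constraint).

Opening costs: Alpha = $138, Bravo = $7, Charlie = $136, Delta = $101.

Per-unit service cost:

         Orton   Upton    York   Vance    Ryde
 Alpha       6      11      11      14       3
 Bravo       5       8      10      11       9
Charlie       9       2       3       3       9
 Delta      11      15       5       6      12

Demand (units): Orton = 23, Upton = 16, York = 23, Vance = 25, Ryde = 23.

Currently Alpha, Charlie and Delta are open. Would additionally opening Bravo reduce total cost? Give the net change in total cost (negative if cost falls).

Current service cost with {Alpha, Charlie, Delta}: 383.
Adding Bravo: each retail store re-picks its cheapest; new service cost 360, saving 23.
Extra fixed cost: 7. Net change = 7 − 23 = -16.
(Totals: 758 → 742.)

Yes — net change −16 (cost falls by 16).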